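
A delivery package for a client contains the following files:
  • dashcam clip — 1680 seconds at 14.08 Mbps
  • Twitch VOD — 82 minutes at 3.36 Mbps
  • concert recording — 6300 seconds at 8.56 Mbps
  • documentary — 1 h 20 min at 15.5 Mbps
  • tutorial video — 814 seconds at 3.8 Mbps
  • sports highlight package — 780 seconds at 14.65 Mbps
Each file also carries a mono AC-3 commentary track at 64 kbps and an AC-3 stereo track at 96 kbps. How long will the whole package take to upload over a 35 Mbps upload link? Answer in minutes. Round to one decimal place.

88.6 minutes

Audio total: 64 + 96 = 160 kbps = 0.160 Mbps.
dashcam clip: 14.240 Mbps × 1680 s = 23923.2 Mb
Twitch VOD: 3.520 Mbps × 4920 s = 17318.4 Mb
concert recording: 8.720 Mbps × 6300 s = 54936.0 Mb
documentary: 15.660 Mbps × 4800 s = 75168.0 Mb
tutorial video: 3.960 Mbps × 814 s = 3223.4 Mb
sports highlight package: 14.810 Mbps × 780 s = 11551.8 Mb
Total: 186120.8 Mb = 23265.1 MB.
At 35 Mbps: 186120.8 / 35 = 5318 s ≈ 88.6 minutes.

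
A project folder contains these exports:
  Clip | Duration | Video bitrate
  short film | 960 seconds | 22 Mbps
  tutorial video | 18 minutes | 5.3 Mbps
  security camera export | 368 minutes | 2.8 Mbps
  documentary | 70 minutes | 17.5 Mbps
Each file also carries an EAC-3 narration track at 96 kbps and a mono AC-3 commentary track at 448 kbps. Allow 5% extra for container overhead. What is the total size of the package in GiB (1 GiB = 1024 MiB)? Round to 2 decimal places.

Audio total: 96 + 448 = 544 kbps = 0.544 Mbps.
short film: 22.544 Mbps × 960 s × 1.05 = 22724.4 Mb
tutorial video: 5.844 Mbps × 1080 s × 1.05 = 6627.1 Mb
security camera export: 3.344 Mbps × 22080 s × 1.05 = 77527.3 Mb
documentary: 18.044 Mbps × 4200 s × 1.05 = 79574.0 Mb
Total: 186452.8 Mb = 23306.6 MB.
= 21.71 GiB.

21.71 GiB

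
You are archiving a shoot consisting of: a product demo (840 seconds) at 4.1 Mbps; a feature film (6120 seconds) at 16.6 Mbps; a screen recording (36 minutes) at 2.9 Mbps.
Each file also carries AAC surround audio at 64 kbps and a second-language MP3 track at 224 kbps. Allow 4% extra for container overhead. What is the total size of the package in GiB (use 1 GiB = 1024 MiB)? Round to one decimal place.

Audio total: 64 + 224 = 288 kbps = 0.288 Mbps.
product demo: 4.388 Mbps × 840 s × 1.04 = 3833.4 Mb
feature film: 16.888 Mbps × 6120 s × 1.04 = 107488.7 Mb
screen recording: 3.188 Mbps × 2160 s × 1.04 = 7161.5 Mb
Total: 118483.6 Mb = 14810.5 MB.
= 13.79 GiB.

13.8 GiB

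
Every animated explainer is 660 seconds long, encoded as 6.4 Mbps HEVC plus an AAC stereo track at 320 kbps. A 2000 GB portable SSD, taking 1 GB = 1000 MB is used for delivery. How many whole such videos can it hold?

Audio: 320 kbps = 0.320 Mbps.
Total bitrate: 6.720 Mbps.
Per item: 6.720 Mbps × 660 s = 4,435 Mb = 554.4 MB.
Capacity: 2000 GB = 16,000,000 Mb; 3607.50 items → 3607 complete.

3607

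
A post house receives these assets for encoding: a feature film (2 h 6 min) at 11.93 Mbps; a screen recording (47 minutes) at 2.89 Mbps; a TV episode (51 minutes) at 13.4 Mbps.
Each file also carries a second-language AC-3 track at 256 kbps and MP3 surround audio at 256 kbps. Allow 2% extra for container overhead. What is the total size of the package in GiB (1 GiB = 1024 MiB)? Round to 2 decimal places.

Audio total: 256 + 256 = 512 kbps = 0.512 Mbps.
feature film: 12.442 Mbps × 7560 s × 1.02 = 95942.8 Mb
screen recording: 3.402 Mbps × 2820 s × 1.02 = 9785.5 Mb
TV episode: 13.912 Mbps × 3060 s × 1.02 = 43422.1 Mb
Total: 149150.4 Mb = 18643.8 MB.
= 17.36 GiB.

17.36 GiB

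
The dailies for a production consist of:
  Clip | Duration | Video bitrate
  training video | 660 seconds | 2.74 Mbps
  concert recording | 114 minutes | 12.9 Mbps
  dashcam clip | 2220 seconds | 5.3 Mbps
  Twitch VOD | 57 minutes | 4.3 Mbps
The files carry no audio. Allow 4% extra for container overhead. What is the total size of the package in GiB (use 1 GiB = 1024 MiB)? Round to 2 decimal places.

14.11 GiB

training video: 2.740 Mbps × 660 s × 1.04 = 1880.7 Mb
concert recording: 12.900 Mbps × 6840 s × 1.04 = 91765.4 Mb
dashcam clip: 5.300 Mbps × 2220 s × 1.04 = 12236.6 Mb
Twitch VOD: 4.300 Mbps × 3420 s × 1.04 = 15294.2 Mb
Total: 121177.1 Mb = 15147.1 MB.
= 14.11 GiB.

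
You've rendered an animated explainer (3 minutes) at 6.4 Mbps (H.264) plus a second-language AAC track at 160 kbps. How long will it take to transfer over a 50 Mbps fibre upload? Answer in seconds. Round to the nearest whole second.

3 min = 180 s
Audio: 160 kbps = 0.160 Mbps.
Total bitrate: 6.560 Mbps.
File: 6.560 Mbps × 180 s = 1180.8 Mb.
At 50 Mbps: 1180.8 / 50 = 23.6 s ≈ 23.6 seconds.

24 seconds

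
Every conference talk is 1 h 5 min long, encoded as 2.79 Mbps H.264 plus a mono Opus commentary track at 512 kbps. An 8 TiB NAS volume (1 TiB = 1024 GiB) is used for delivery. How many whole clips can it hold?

5464

1 h 5 min = 65 min = 3900 s
Audio: 512 kbps = 0.512 Mbps.
Total bitrate: 3.302 Mbps.
Per item: 3.302 Mbps × 3900 s = 12,878 Mb = 1,610 MB.
Capacity: 8 TiB = 70,368,744 Mb; 5464.35 items → 5464 complete.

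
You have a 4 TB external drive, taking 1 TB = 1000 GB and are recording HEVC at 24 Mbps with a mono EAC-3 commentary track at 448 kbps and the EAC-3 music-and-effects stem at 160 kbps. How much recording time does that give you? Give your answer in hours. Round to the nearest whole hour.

Audio total: 448 + 160 = 608 kbps = 0.608 Mbps.
Total bitrate: 24 + 0.608 = 24.608 Mbps.
Capacity: 4 TB = 32,000,000 Mb.
Recording time: 32,000,000 / 24.608 = 1,300,390 s ≈ 361 hours.

361 hours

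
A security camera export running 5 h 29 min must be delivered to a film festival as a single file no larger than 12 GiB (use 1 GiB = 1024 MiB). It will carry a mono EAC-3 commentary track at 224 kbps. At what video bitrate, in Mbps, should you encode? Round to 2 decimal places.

Budget: 12 GiB = 103079.2 Mb.
5 h 29 min = 329 min = 19740 s
Total bitrate budget: 103079.2 Mb / 19740 s = 5.222 Mbps.
Audio: 224 kbps = 0.224 Mbps.
Video: 5.222 − 0.224 = 4.998 Mbps.

5.00 Mbps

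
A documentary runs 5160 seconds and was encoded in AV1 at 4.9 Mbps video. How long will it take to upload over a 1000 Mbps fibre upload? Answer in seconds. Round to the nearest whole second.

File: 4.900 Mbps × 5160 s = 25284.0 Mb.
At 1000 Mbps: 25284.0 / 1000 = 25.3 s ≈ 25.3 seconds.

25 seconds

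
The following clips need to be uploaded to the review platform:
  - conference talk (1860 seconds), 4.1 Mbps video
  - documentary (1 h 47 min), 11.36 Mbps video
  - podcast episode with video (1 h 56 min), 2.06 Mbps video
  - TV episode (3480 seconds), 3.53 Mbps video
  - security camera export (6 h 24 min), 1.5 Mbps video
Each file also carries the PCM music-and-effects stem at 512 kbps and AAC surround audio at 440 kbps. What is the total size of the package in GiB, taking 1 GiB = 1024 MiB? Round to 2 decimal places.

Audio total: 512 + 440 = 952 kbps = 0.952 Mbps.
conference talk: 5.052 Mbps × 1860 s = 9396.7 Mb
documentary: 12.312 Mbps × 6420 s = 79043.0 Mb
podcast episode with video: 3.012 Mbps × 6960 s = 20963.5 Mb
TV episode: 4.482 Mbps × 3480 s = 15597.4 Mb
security camera export: 2.452 Mbps × 23040 s = 56494.1 Mb
Total: 181494.7 Mb = 22686.8 MB.
= 21.13 GiB.

21.13 GiB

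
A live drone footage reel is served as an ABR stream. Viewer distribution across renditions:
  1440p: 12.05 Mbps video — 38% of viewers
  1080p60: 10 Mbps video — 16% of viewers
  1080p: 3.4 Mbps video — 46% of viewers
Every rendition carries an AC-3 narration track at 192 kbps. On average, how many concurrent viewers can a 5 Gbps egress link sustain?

630

Audio: 192 kbps = 0.192 Mbps.
Average per-viewer bitrate: 0.38×12.242 + 0.16×10.192 + 0.46×3.592 = 7.935 Mbps.
5 Gbps = 5,000 Mbps; 5,000 / 7.935 = 630.12 → 630.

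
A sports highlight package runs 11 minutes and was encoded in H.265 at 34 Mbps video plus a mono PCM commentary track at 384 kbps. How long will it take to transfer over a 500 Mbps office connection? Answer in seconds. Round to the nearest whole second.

11 min = 660 s
Audio: 384 kbps = 0.384 Mbps.
Total bitrate: 34.384 Mbps.
File: 34.384 Mbps × 660 s = 22693.4 Mb.
At 500 Mbps: 22693.4 / 500 = 45.4 s ≈ 45.4 seconds.

45 seconds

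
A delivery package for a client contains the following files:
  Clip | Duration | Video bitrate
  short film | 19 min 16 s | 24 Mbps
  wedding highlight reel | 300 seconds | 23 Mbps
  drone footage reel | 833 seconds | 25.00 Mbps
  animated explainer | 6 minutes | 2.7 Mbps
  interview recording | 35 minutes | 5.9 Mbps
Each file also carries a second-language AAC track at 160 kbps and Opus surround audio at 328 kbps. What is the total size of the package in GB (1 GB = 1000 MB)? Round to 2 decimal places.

Audio total: 160 + 328 = 488 kbps = 0.488 Mbps.
short film: 24.488 Mbps × 1156 s = 28308.1 Mb
wedding highlight reel: 23.488 Mbps × 300 s = 7046.4 Mb
drone footage reel: 25.488 Mbps × 833 s = 21231.5 Mb
animated explainer: 3.188 Mbps × 360 s = 1147.7 Mb
interview recording: 6.388 Mbps × 2100 s = 13414.8 Mb
Total: 71148.5 Mb = 8893.6 MB.
= 8.894 GB.

8.89 GB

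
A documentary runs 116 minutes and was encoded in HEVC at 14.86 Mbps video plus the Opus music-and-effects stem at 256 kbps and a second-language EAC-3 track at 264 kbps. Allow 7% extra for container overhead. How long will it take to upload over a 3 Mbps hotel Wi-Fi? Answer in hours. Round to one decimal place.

116 min = 6960 s
Audio total: 256 + 264 = 520 kbps = 0.520 Mbps.
Total bitrate: 15.380 Mbps.
File: 15.380 Mbps × 6960 s = 107044.8 Mb.
With 7% container overhead: ×1.07. → 114537.9 Mb.
At 3 Mbps: 114537.9 / 3 = 38179.3 s ≈ 10.6 hours.

10.6 hours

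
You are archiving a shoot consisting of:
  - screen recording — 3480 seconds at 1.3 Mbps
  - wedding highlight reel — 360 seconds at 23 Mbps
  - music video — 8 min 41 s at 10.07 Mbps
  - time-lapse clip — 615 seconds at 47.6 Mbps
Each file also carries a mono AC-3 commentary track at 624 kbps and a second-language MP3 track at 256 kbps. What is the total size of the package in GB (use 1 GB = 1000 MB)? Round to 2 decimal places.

Audio total: 624 + 256 = 880 kbps = 0.880 Mbps.
screen recording: 2.180 Mbps × 3480 s = 7586.4 Mb
wedding highlight reel: 23.880 Mbps × 360 s = 8596.8 Mb
music video: 10.950 Mbps × 521 s = 5704.9 Mb
time-lapse clip: 48.480 Mbps × 615 s = 29815.2 Mb
Total: 51703.3 Mb = 6462.9 MB.
= 6.463 GB.

6.46 GB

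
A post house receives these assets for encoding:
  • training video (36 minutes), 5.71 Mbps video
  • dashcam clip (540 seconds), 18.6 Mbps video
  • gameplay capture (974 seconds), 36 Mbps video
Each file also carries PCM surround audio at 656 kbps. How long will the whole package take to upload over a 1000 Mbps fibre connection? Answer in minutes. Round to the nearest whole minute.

1 minutes

Audio: 656 kbps = 0.656 Mbps.
training video: 6.366 Mbps × 2160 s = 13750.6 Mb
dashcam clip: 19.256 Mbps × 540 s = 10398.2 Mb
gameplay capture: 36.656 Mbps × 974 s = 35702.9 Mb
Total: 59851.7 Mb = 7481.5 MB.
At 1000 Mbps: 59851.7 / 1000 = 60 s ≈ 0.998 minutes.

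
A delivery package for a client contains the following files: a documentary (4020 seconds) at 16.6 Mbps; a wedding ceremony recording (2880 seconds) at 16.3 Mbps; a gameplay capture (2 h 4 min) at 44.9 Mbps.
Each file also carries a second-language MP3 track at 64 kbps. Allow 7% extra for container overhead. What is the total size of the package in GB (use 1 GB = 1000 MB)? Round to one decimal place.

60.0 GB

Audio: 64 kbps = 0.064 Mbps.
documentary: 16.664 Mbps × 4020 s × 1.07 = 71678.5 Mb
wedding ceremony recording: 16.364 Mbps × 2880 s × 1.07 = 50427.3 Mb
gameplay capture: 44.964 Mbps × 7440 s × 1.07 = 357949.4 Mb
Total: 480055.2 Mb = 60006.9 MB.
= 60.01 GB.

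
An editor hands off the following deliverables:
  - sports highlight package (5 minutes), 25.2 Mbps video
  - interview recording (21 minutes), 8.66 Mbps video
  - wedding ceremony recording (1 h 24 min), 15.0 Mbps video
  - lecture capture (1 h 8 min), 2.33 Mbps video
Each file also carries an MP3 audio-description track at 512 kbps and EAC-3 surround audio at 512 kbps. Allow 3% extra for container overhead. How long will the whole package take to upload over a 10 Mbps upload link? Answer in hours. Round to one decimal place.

3.3 hours

Audio total: 512 + 512 = 1024 kbps = 1.024 Mbps.
sports highlight package: 26.224 Mbps × 300 s × 1.03 = 8103.2 Mb
interview recording: 9.684 Mbps × 1260 s × 1.03 = 12567.9 Mb
wedding ceremony recording: 16.024 Mbps × 5040 s × 1.03 = 83183.8 Mb
lecture capture: 3.354 Mbps × 4080 s × 1.03 = 14094.8 Mb
Total: 117949.7 Mb = 14743.7 MB.
At 10 Mbps: 117949.7 / 10 = 11795 s ≈ 3.28 hours.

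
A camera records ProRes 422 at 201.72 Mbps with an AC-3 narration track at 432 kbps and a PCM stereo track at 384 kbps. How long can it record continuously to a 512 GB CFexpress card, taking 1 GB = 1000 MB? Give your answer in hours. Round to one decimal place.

Audio total: 432 + 384 = 816 kbps = 0.816 Mbps.
Total bitrate: 201.72 + 0.816 = 202.536 Mbps.
Capacity: 512 GB = 4,096,000 Mb.
Recording time: 4,096,000 / 202.536 = 20,224 s ≈ 5.62 hours.

5.6 hours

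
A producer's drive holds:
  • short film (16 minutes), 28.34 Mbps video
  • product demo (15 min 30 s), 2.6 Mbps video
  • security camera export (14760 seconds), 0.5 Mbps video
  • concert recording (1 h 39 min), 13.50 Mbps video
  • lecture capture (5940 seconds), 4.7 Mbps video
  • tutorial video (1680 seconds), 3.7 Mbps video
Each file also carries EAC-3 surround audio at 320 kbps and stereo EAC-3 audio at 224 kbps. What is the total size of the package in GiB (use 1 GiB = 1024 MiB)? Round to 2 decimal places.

Audio total: 320 + 224 = 544 kbps = 0.544 Mbps.
short film: 28.884 Mbps × 960 s = 27728.6 Mb
product demo: 3.144 Mbps × 930 s = 2923.9 Mb
security camera export: 1.044 Mbps × 14760 s = 15409.4 Mb
concert recording: 14.044 Mbps × 5940 s = 83421.4 Mb
lecture capture: 5.244 Mbps × 5940 s = 31149.4 Mb
tutorial video: 4.244 Mbps × 1680 s = 7129.9 Mb
Total: 167762.6 Mb = 20970.3 MB.
= 19.53 GiB.

19.53 GiB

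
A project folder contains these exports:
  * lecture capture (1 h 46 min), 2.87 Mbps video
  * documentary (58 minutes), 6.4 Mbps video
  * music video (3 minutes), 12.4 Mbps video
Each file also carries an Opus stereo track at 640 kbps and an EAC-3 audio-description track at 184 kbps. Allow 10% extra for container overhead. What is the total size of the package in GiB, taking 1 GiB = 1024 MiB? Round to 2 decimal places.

6.53 GiB

Audio total: 640 + 184 = 824 kbps = 0.824 Mbps.
lecture capture: 3.694 Mbps × 6360 s × 1.10 = 25843.2 Mb
documentary: 7.224 Mbps × 3480 s × 1.10 = 27653.5 Mb
music video: 13.224 Mbps × 180 s × 1.10 = 2618.4 Mb
Total: 56115.0 Mb = 7014.4 MB.
= 6.533 GiB.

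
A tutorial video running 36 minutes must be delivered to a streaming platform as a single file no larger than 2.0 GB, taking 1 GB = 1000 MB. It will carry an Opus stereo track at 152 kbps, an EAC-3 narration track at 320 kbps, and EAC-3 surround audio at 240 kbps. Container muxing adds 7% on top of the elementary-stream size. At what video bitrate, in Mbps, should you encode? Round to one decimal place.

Budget: 2.0 GB = 16000.0 Mb.
Stream payload after overhead: 16000.0 / 1.07 = 14953.3 Mb.
36 min = 2160 s
Total bitrate budget: 14953.3 Mb / 2160 s = 6.923 Mbps.
Audio total: 152 + 320 + 240 = 712 kbps = 0.712 Mbps.
Video: 6.923 − 0.712 = 6.211 Mbps.

6.2 Mbps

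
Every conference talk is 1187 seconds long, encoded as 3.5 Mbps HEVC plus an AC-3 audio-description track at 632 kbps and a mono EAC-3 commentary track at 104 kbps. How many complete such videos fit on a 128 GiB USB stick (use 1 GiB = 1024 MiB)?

218

Audio total: 632 + 104 = 736 kbps = 0.736 Mbps.
Total bitrate: 4.236 Mbps.
Per item: 4.236 Mbps × 1187 s = 5,028 Mb = 628.5 MB.
Capacity: 128 GiB = 1,099,512 Mb; 218.67 items → 218 complete.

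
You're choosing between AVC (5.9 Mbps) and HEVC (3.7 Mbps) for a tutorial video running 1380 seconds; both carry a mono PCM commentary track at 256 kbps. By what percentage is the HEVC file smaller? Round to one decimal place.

35.7%

Audio: 256 kbps = 0.256 Mbps.
AVC: 6.156 Mbps × 1380 s = 8495.3 Mb = 1.062 GB.
HEVC: 3.956 Mbps × 1380 s = 5459.3 Mb = 0.682 GB.
Reduction: (1 − 0.682/1.062) × 100 = 35.74%.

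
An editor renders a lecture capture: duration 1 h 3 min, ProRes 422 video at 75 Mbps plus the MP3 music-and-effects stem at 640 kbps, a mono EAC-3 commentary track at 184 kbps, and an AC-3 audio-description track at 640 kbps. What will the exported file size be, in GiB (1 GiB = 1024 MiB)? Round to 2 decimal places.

1 h 3 min = 63 min = 3780 s
Audio total: 640 + 184 + 640 = 1464 kbps = 1.464 Mbps.
Total bitrate: 75 + 1.464 = 76.464 Mbps.
Stream data: 76.464 Mbps × 3780 s = 289033.9 Mb.
289,034 Mb = 36,129,240,000 bytes ÷ 1,073,741,824 = 33.65 GiB.

33.65 GiB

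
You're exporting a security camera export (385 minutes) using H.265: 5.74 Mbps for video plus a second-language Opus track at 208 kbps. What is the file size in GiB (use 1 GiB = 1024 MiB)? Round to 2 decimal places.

16.00 GiB

385 min = 23100 s
Audio: 208 kbps = 0.208 Mbps.
Total bitrate: 5.74 + 0.208 = 5.948 Mbps.
Stream data: 5.948 Mbps × 23100 s = 137398.8 Mb.
137,399 Mb = 17,174,850,000 bytes ÷ 1,073,741,824 = 16.00 GiB.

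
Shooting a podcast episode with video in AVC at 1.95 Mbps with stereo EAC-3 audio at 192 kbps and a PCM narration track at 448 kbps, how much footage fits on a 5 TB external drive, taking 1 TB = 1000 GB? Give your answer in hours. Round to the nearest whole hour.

4290 hours

Audio total: 192 + 448 = 640 kbps = 0.640 Mbps.
Total bitrate: 1.95 + 0.640 = 2.590 Mbps.
Capacity: 5 TB = 40,000,000 Mb.
Recording time: 40,000,000 / 2.590 = 15,444,015 s ≈ 4,290 hours.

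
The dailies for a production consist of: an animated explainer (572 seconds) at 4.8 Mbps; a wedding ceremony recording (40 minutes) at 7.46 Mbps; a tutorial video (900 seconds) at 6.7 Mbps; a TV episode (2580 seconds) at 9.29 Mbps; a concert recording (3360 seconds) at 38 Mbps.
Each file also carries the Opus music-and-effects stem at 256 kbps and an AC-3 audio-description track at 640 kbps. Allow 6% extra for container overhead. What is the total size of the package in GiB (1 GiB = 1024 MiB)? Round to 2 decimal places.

23.09 GiB

Audio total: 256 + 640 = 896 kbps = 0.896 Mbps.
animated explainer: 5.696 Mbps × 572 s × 1.06 = 3453.6 Mb
wedding ceremony recording: 8.356 Mbps × 2400 s × 1.06 = 21257.7 Mb
tutorial video: 7.596 Mbps × 900 s × 1.06 = 7246.6 Mb
TV episode: 10.186 Mbps × 2580 s × 1.06 = 27856.7 Mb
concert recording: 38.896 Mbps × 3360 s × 1.06 = 138532.0 Mb
Total: 198346.5 Mb = 24793.3 MB.
= 23.09 GiB.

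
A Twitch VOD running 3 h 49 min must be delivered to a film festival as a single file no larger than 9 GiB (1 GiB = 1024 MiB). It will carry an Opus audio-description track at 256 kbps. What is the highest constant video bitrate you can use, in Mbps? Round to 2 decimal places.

Budget: 9 GiB = 77309.4 Mb.
3 h 49 min = 229 min = 13740 s
Total bitrate budget: 77309.4 Mb / 13740 s = 5.627 Mbps.
Audio: 256 kbps = 0.256 Mbps.
Video: 5.627 − 0.256 = 5.371 Mbps.

5.37 Mbps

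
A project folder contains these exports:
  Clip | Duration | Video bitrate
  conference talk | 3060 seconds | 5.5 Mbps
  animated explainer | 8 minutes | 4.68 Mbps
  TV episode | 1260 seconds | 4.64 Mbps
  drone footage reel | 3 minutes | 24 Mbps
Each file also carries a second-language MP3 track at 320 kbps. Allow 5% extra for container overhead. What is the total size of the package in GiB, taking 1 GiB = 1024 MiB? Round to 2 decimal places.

3.77 GiB

Audio: 320 kbps = 0.320 Mbps.
conference talk: 5.820 Mbps × 3060 s × 1.05 = 18699.7 Mb
animated explainer: 5.000 Mbps × 480 s × 1.05 = 2520.0 Mb
TV episode: 4.960 Mbps × 1260 s × 1.05 = 6562.1 Mb
drone footage reel: 24.320 Mbps × 180 s × 1.05 = 4596.5 Mb
Total: 32378.2 Mb = 4047.3 MB.
= 3.769 GiB.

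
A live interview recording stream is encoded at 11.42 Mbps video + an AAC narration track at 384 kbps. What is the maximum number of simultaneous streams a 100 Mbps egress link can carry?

Audio: 384 kbps = 0.384 Mbps.
Per-viewer media rate: 11.804 Mbps.
100 Mbps = 100.0 Mbps; 100.0 / 11.804 = 8.47 → 8 viewers.

8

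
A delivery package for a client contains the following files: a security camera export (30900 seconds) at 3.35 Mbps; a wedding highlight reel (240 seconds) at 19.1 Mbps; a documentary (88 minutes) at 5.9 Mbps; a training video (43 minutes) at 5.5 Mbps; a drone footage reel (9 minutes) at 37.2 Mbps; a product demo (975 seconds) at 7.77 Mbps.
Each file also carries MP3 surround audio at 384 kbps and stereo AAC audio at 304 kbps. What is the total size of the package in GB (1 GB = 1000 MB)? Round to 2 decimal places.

Audio total: 384 + 304 = 688 kbps = 0.688 Mbps.
security camera export: 4.038 Mbps × 30900 s = 124774.2 Mb
wedding highlight reel: 19.788 Mbps × 240 s = 4749.1 Mb
documentary: 6.588 Mbps × 5280 s = 34784.6 Mb
training video: 6.188 Mbps × 2580 s = 15965.0 Mb
drone footage reel: 37.888 Mbps × 540 s = 20459.5 Mb
product demo: 8.458 Mbps × 975 s = 8246.5 Mb
Total: 208979.1 Mb = 26122.4 MB.
= 26.12 GB.

26.12 GB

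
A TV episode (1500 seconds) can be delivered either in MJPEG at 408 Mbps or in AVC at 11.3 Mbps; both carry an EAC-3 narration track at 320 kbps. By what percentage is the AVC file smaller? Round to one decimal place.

97.2%

Audio: 320 kbps = 0.320 Mbps.
MJPEG: 408.320 Mbps × 1500 s = 612480.0 Mb = 76.560 GB.
AVC: 11.620 Mbps × 1500 s = 17430.0 Mb = 2.179 GB.
Reduction: (1 − 2.179/76.560) × 100 = 97.15%.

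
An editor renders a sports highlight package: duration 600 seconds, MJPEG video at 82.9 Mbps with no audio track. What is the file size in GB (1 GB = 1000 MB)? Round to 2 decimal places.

Total bitrate: 82.9 Mbps.
Stream data: 82.900 Mbps × 600 s = 49740.0 Mb.
49,740 Mb ÷ 8 = 6,218 MB → 6.218 GB.

6.22 GB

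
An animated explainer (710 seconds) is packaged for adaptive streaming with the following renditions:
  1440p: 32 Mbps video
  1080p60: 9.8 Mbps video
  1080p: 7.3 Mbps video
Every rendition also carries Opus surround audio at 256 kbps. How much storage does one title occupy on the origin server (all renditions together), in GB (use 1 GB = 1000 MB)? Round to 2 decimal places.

Audio: 256 kbps = 0.256 Mbps.
Sum of rendition bitrates: (32+0.256) + (9.8+0.256) + (7.3+0.256) = 49.868 Mbps.
× 710 s = 35,406 Mb = 4,426 MB = 4.426 GB.

4.43 GB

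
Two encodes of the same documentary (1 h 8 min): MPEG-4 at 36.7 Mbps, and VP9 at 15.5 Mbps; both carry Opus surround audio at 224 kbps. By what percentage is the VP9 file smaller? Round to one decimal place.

57.4%

1 h 8 min = 68 min = 4080 s
Audio: 224 kbps = 0.224 Mbps.
MPEG-4: 36.924 Mbps × 4080 s = 150649.9 Mb = 18.831 GB.
VP9: 15.724 Mbps × 4080 s = 64153.9 Mb = 8.019 GB.
Reduction: (1 − 8.019/18.831) × 100 = 57.42%.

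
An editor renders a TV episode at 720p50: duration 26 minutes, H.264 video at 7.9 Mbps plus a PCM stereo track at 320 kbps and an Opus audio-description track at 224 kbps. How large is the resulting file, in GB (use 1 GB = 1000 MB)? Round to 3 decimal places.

26 min = 1560 s
Audio total: 320 + 224 = 544 kbps = 0.544 Mbps.
Total bitrate: 7.9 + 0.544 = 8.444 Mbps.
Stream data: 8.444 Mbps × 1560 s = 13172.6 Mb.
13,173 Mb ÷ 8 = 1,647 MB → 1.647 GB.

1.647 GB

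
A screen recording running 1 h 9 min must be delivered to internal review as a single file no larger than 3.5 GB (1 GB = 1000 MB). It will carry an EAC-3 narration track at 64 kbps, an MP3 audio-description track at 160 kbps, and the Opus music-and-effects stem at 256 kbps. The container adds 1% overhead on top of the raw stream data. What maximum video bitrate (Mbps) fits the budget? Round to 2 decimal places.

6.22 Mbps

Budget: 3.5 GB = 28000.0 Mb.
Stream payload after overhead: 28000.0 / 1.01 = 27722.8 Mb.
1 h 9 min = 69 min = 4140 s
Total bitrate budget: 27722.8 Mb / 4140 s = 6.696 Mbps.
Audio total: 64 + 160 + 256 = 480 kbps = 0.480 Mbps.
Video: 6.696 − 0.480 = 6.216 Mbps.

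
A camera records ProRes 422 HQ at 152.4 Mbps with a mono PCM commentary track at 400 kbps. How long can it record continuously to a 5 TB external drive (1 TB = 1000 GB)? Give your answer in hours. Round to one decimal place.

Audio: 400 kbps = 0.400 Mbps.
Total bitrate: 152.4 + 0.400 = 152.800 Mbps.
Capacity: 5 TB = 40,000,000 Mb.
Recording time: 40,000,000 / 152.800 = 261,780 s ≈ 72.7 hours.

72.7 hours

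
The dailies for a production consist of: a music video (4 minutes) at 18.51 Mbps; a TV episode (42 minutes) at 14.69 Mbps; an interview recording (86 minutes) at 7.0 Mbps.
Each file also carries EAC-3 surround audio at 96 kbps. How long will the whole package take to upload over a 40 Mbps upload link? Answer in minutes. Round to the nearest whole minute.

Audio: 96 kbps = 0.096 Mbps.
music video: 18.606 Mbps × 240 s = 4465.4 Mb
TV episode: 14.786 Mbps × 2520 s = 37260.7 Mb
interview recording: 7.096 Mbps × 5160 s = 36615.4 Mb
Total: 78341.5 Mb = 9792.7 MB.
At 40 Mbps: 78341.5 / 40 = 1959 s ≈ 32.6 minutes.

33 minutes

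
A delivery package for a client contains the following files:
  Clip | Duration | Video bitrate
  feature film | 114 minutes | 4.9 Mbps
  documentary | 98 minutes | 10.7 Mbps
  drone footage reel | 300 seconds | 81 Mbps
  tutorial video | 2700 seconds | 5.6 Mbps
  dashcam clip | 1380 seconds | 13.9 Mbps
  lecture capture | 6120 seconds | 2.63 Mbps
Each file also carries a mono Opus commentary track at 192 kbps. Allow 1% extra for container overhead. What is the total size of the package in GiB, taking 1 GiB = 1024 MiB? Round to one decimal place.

Audio: 192 kbps = 0.192 Mbps.
feature film: 5.092 Mbps × 6840 s × 1.01 = 35177.6 Mb
documentary: 10.892 Mbps × 5880 s × 1.01 = 64685.4 Mb
drone footage reel: 81.192 Mbps × 300 s × 1.01 = 24601.2 Mb
tutorial video: 5.792 Mbps × 2700 s × 1.01 = 15794.8 Mb
dashcam clip: 14.092 Mbps × 1380 s × 1.01 = 19641.4 Mb
lecture capture: 2.822 Mbps × 6120 s × 1.01 = 17443.3 Mb
Total: 177343.7 Mb = 22168.0 MB.
= 20.65 GiB.

20.6 GiB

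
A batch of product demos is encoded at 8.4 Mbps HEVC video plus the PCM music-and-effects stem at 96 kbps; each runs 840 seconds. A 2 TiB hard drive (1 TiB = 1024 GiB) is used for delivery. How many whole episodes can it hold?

Audio: 96 kbps = 0.096 Mbps.
Total bitrate: 8.496 Mbps.
Per item: 8.496 Mbps × 840 s = 7,137 Mb = 892.1 MB.
Capacity: 2 TiB = 17,592,186 Mb; 2465.05 items → 2465 complete.

2465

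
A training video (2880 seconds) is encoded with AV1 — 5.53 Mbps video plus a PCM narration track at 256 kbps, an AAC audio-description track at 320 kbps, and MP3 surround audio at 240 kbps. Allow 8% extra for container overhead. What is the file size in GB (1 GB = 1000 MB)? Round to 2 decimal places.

Audio total: 256 + 320 + 240 = 816 kbps = 0.816 Mbps.
Total bitrate: 5.53 + 0.816 = 6.346 Mbps.
Stream data: 6.346 Mbps × 2880 s = 18276.5 Mb.
With 8% container overhead: ×1.08.
19,739 Mb ÷ 8 = 2,467 MB → 2.467 GB.

2.47 GB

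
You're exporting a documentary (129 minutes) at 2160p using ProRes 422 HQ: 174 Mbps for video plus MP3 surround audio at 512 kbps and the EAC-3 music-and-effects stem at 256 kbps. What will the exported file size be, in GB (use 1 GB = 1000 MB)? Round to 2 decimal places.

169.09 GB

129 min = 7740 s
Audio total: 512 + 256 = 768 kbps = 0.768 Mbps.
Total bitrate: 174 + 0.768 = 174.768 Mbps.
Stream data: 174.768 Mbps × 7740 s = 1352704.3 Mb.
1,352,704 Mb ÷ 8 = 169,088 MB → 169.1 GB.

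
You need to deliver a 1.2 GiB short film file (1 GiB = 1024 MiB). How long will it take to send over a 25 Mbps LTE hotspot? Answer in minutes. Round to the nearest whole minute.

File: 1.2 GiB = 10307.9 Mb.
At 25 Mbps: 10307.9 / 25 = 412.3 s ≈ 6.87 minutes.

7 minutes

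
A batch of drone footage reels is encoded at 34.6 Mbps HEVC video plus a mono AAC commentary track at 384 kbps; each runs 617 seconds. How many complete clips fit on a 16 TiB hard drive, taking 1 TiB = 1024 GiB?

Audio: 384 kbps = 0.384 Mbps.
Total bitrate: 34.984 Mbps.
Per item: 34.984 Mbps × 617 s = 21,585 Mb = 2,698 MB.
Capacity: 16 TiB = 140,737,488 Mb; 6520.11 items → 6520 complete.

6520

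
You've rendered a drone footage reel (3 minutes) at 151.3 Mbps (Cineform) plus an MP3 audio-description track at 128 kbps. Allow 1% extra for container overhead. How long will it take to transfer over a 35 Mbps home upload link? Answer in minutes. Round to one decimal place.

3 min = 180 s
Audio: 128 kbps = 0.128 Mbps.
Total bitrate: 151.428 Mbps.
File: 151.428 Mbps × 180 s = 27257.0 Mb.
With 1% container overhead: ×1.01. → 27529.6 Mb.
At 35 Mbps: 27529.6 / 35 = 786.6 s ≈ 13.1 minutes.

13.1 minutes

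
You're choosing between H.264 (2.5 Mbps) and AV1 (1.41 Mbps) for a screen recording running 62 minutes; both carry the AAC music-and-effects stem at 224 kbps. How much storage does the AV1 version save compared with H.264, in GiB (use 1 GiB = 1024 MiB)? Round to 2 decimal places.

0.47 GiB

62 min = 3720 s
Audio: 224 kbps = 0.224 Mbps.
H.264: 2.724 Mbps × 3720 s = 10133.3 Mb = 1.180 GiB.
AV1: 1.634 Mbps × 3720 s = 6078.5 Mb = 0.708 GiB.
Saving: 1.180 − 0.708 = 0.472 GiB.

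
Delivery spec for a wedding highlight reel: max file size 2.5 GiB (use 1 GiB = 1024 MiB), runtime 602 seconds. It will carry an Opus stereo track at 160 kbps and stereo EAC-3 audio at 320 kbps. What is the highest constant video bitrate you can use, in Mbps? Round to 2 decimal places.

35.19 Mbps

Budget: 2.5 GiB = 21474.8 Mb.
Total bitrate budget: 21474.8 Mb / 602 s = 35.672 Mbps.
Audio total: 160 + 320 = 480 kbps = 0.480 Mbps.
Video: 35.672 − 0.480 = 35.192 Mbps.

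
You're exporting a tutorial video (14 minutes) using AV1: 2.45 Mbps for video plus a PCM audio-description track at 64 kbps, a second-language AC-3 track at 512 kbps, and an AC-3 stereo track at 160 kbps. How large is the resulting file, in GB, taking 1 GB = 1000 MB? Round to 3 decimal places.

14 min = 840 s
Audio total: 64 + 512 + 160 = 736 kbps = 0.736 Mbps.
Total bitrate: 2.45 + 0.736 = 3.186 Mbps.
Stream data: 3.186 Mbps × 840 s = 2676.2 Mb.
2,676 Mb ÷ 8 = 334.5 MB → 0.3345 GB.

0.335 GB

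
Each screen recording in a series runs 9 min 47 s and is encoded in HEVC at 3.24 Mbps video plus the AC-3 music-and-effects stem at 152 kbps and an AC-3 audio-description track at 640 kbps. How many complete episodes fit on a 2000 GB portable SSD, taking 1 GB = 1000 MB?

9 min 47 s = 587 s
Audio total: 152 + 640 = 792 kbps = 0.792 Mbps.
Total bitrate: 4.032 Mbps.
Per item: 4.032 Mbps × 587 s = 2,367 Mb = 295.8 MB.
Capacity: 2000 GB = 16,000,000 Mb; 6760.23 items → 6760 complete.

6760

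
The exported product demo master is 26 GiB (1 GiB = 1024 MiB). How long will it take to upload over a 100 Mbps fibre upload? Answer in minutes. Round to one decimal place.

File: 26 GiB = 223338.3 Mb.
At 100 Mbps: 223338.3 / 100 = 2233.4 s ≈ 37.2 minutes.

37.2 minutes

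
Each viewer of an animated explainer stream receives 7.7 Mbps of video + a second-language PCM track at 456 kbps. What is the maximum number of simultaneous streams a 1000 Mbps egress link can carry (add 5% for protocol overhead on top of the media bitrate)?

116

Audio: 456 kbps = 0.456 Mbps.
Per-viewer media rate: 8.156 Mbps.
On the wire with 5% overhead: 8.564 Mbps.
1000 Mbps = 1,000 Mbps; 1,000 / 8.564 = 116.77 → 116 viewers.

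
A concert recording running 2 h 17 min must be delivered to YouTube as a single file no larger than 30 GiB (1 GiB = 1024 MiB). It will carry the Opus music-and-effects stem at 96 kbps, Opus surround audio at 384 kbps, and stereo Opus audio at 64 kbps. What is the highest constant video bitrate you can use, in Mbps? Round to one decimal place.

30.8 Mbps

Budget: 30 GiB = 257698.0 Mb.
2 h 17 min = 137 min = 8220 s
Total bitrate budget: 257698.0 Mb / 8220 s = 31.350 Mbps.
Audio total: 96 + 384 + 64 = 544 kbps = 0.544 Mbps.
Video: 31.350 − 0.544 = 30.806 Mbps.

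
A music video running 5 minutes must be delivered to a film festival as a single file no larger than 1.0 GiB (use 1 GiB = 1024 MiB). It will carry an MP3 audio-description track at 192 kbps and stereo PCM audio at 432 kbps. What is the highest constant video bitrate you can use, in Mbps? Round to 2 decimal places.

Budget: 1.0 GiB = 8589.9 Mb.
5 min = 300 s
Total bitrate budget: 8589.9 Mb / 300 s = 28.633 Mbps.
Audio total: 192 + 432 = 624 kbps = 0.624 Mbps.
Video: 28.633 − 0.624 = 28.009 Mbps.

28.01 Mbps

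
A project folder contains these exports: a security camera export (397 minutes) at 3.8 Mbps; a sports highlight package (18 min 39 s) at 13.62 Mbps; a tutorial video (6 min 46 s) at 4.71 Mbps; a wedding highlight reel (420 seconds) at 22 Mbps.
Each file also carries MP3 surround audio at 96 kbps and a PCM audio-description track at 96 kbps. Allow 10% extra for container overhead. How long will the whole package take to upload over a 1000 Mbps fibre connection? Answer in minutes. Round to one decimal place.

Audio total: 96 + 96 = 192 kbps = 0.192 Mbps.
security camera export: 3.992 Mbps × 23820 s × 1.10 = 104598.4 Mb
sports highlight package: 13.812 Mbps × 1119 s × 1.10 = 17001.2 Mb
tutorial video: 4.902 Mbps × 406 s × 1.10 = 2189.2 Mb
wedding highlight reel: 22.192 Mbps × 420 s × 1.10 = 10252.7 Mb
Total: 134041.5 Mb = 16755.2 MB.
At 1000 Mbps: 134041.5 / 1000 = 134 s ≈ 2.23 minutes.

2.2 minutes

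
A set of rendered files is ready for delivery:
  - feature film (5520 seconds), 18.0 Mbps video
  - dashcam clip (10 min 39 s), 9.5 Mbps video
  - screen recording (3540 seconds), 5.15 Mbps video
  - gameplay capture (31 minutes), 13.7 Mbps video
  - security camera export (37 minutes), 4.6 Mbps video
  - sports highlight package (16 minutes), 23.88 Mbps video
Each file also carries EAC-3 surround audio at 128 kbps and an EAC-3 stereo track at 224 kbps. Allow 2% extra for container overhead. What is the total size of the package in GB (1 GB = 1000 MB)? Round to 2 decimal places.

23.90 GB

Audio total: 128 + 224 = 352 kbps = 0.352 Mbps.
feature film: 18.352 Mbps × 5520 s × 1.02 = 103329.1 Mb
dashcam clip: 9.852 Mbps × 639 s × 1.02 = 6421.3 Mb
screen recording: 5.502 Mbps × 3540 s × 1.02 = 19866.6 Mb
gameplay capture: 14.052 Mbps × 1860 s × 1.02 = 26659.5 Mb
security camera export: 4.952 Mbps × 2220 s × 1.02 = 11213.3 Mb
sports highlight package: 24.232 Mbps × 960 s × 1.02 = 23728.0 Mb
Total: 191217.8 Mb = 23902.2 MB.
= 23.90 GB.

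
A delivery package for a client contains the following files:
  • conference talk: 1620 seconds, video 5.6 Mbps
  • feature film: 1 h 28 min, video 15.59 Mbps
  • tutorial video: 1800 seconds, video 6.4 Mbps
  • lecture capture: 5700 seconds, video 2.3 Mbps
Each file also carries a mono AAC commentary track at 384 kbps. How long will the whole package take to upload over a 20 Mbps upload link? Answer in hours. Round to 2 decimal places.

1.69 hours

Audio: 384 kbps = 0.384 Mbps.
conference talk: 5.984 Mbps × 1620 s = 9694.1 Mb
feature film: 15.974 Mbps × 5280 s = 84342.7 Mb
tutorial video: 6.784 Mbps × 1800 s = 12211.2 Mb
lecture capture: 2.684 Mbps × 5700 s = 15298.8 Mb
Total: 121546.8 Mb = 15193.4 MB.
At 20 Mbps: 121546.8 / 20 = 6077 s ≈ 1.69 hours.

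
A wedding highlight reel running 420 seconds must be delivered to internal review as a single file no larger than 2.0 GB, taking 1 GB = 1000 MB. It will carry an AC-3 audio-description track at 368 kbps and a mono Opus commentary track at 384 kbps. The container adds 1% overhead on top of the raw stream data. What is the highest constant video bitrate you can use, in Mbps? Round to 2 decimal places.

Budget: 2.0 GB = 16000.0 Mb.
Stream payload after overhead: 16000.0 / 1.01 = 15841.6 Mb.
Total bitrate budget: 15841.6 Mb / 420 s = 37.718 Mbps.
Audio total: 368 + 384 = 752 kbps = 0.752 Mbps.
Video: 37.718 − 0.752 = 36.966 Mbps.

36.97 Mbps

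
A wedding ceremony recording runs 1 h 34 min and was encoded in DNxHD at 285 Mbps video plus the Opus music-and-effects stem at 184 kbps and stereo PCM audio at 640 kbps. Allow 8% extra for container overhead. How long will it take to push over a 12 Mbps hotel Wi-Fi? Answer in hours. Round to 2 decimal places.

40.30 hours

1 h 34 min = 94 min = 5640 s
Audio total: 184 + 640 = 824 kbps = 0.824 Mbps.
Total bitrate: 285.824 Mbps.
File: 285.824 Mbps × 5640 s = 1612047.4 Mb.
With 8% container overhead: ×1.08. → 1741011.1 Mb.
At 12 Mbps: 1741011.1 / 12 = 145084.3 s ≈ 40.3 hours.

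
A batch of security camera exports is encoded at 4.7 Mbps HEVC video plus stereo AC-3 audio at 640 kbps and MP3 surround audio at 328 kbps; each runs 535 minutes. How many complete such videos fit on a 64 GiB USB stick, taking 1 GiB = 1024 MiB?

535 min = 32100 s
Audio total: 640 + 328 = 968 kbps = 0.968 Mbps.
Total bitrate: 5.668 Mbps.
Per item: 5.668 Mbps × 32100 s = 181,943 Mb = 22,743 MB.
Capacity: 64 GiB = 549,756 Mb; 3.02 items → 3 complete.

3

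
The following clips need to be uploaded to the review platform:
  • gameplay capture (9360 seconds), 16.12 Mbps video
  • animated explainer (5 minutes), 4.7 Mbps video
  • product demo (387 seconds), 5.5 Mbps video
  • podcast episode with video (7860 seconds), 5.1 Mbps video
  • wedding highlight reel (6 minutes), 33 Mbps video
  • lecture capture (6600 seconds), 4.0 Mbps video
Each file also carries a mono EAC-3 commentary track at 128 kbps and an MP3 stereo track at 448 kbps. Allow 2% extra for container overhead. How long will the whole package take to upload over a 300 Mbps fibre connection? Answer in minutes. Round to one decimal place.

Audio total: 128 + 448 = 576 kbps = 0.576 Mbps.
gameplay capture: 16.696 Mbps × 9360 s × 1.02 = 159400.1 Mb
animated explainer: 5.276 Mbps × 300 s × 1.02 = 1614.5 Mb
product demo: 6.076 Mbps × 387 s × 1.02 = 2398.4 Mb
podcast episode with video: 5.676 Mbps × 7860 s × 1.02 = 45505.6 Mb
wedding highlight reel: 33.576 Mbps × 360 s × 1.02 = 12329.1 Mb
lecture capture: 4.576 Mbps × 6600 s × 1.02 = 30805.6 Mb
Total: 252053.3 Mb = 31506.7 MB.
At 300 Mbps: 252053.3 / 300 = 840 s ≈ 14 minutes.

14.0 minutes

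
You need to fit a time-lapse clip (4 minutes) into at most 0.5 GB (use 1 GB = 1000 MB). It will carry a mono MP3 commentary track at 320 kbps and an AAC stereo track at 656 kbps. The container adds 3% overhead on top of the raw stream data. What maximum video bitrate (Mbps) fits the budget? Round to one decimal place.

15.2 Mbps

Budget: 0.5 GB = 4000.0 Mb.
Stream payload after overhead: 4000.0 / 1.03 = 3883.5 Mb.
4 min = 240 s
Total bitrate budget: 3883.5 Mb / 240 s = 16.181 Mbps.
Audio total: 320 + 656 = 976 kbps = 0.976 Mbps.
Video: 16.181 − 0.976 = 15.205 Mbps.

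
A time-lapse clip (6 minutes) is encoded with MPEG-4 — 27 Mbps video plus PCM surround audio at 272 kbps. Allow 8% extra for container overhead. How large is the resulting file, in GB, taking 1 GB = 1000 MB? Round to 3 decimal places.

6 min = 360 s
Audio: 272 kbps = 0.272 Mbps.
Total bitrate: 27 + 0.272 = 27.272 Mbps.
Stream data: 27.272 Mbps × 360 s = 9817.9 Mb.
With 8% container overhead: ×1.08.
10,603 Mb ÷ 8 = 1,325 MB → 1.325 GB.

1.325 GB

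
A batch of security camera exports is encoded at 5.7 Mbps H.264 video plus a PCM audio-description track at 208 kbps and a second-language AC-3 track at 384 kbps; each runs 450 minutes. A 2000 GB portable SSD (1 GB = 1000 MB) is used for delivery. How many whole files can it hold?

450 min = 27000 s
Audio total: 208 + 384 = 592 kbps = 0.592 Mbps.
Total bitrate: 6.292 Mbps.
Per item: 6.292 Mbps × 27000 s = 169,884 Mb = 21,236 MB.
Capacity: 2000 GB = 16,000,000 Mb; 94.18 items → 94 complete.

94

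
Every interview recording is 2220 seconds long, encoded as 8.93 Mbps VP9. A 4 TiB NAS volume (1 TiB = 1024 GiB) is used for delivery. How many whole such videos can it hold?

Per item: 8.930 Mbps × 2220 s = 19,825 Mb = 2,478 MB.
Capacity: 4 TiB = 35,184,372 Mb; 1774.78 items → 1774 complete.

1774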